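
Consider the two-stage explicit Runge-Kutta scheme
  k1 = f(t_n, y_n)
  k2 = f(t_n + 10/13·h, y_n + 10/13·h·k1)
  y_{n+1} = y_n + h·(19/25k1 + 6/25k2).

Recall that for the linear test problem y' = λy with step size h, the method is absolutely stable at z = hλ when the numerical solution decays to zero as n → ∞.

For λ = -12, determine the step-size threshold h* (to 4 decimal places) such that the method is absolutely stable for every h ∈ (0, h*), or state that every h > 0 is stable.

With y'=λy (z=hλ):
  k1=λy_n ⇒ h·k1=z·y_n;  k2=λ(1+10/13z)y_n ⇒ h·k2=z(1+10/13z)y_n
  y_{n+1}/y_n = 1 + 19/25z + 6/25z(1+10/13z) = 1 + z + 12/65z²
  ⇒ R(z) = 1 + z + 12/65z².

Solve |R(x)|<1 on ℝ⁻.
x=-1.74: |R|=0.1811
R=1: x+12/65x²=0 ⇒ x=−65/12=-5.4167; min R=1−1/(4·12/65)=-0.3542>−1
Confirm numerically:
  x=-2.984: |R|=0.34014 <1
  x=-2.782: |R|=0.35316 <1
  x=-2.425: |R|=0.33935 <1
  x=-5.925: |R|=1.55604 >1
  x=-5.737: |R|=1.33928 >1
  x=-5.595: |R|=1.18420 >1
So |R|<1 on (-5.4167, 0).

(-5.4167,0); λ=-12 ⇒ h* = (65/12)/12 = 0.4514.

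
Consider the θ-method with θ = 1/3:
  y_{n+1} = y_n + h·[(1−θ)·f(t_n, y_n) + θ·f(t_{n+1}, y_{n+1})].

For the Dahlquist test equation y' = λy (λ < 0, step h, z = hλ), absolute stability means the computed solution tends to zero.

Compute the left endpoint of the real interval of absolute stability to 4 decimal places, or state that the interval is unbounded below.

left endpoint -6.0000.

With y'=λy (z=hλ):
  y_{n+1} = y_n + z·[2/3·y_n + 1/3·y_{n+1}] ⇒ (1 − 1/3z)y_{n+1} = (1 + 2/3z)y_n
  so R(z) = (1 + 2/3z)/(1 − 1/3z).

Find x<0 with |R(x)|<1.
x=-1.74: |R|=0.1013
R=−1: 1+2/3x = −1+1/3x ⇒ -1/3x=2 ⇒ x=2/(-1/3)=-6.0000
Confirm numerically:
  x=-4.928: |R|=0.86478 <1
  x=-3.639: |R|=0.64437 <1
  x=-2.459: |R|=0.35135 <1
  x=-6.458: |R|=1.04842 >1
  x=-6.156: |R|=1.01704 >1
  x=-6.116: |R|=1.01272 >1
Stable set (-6.0000, 0).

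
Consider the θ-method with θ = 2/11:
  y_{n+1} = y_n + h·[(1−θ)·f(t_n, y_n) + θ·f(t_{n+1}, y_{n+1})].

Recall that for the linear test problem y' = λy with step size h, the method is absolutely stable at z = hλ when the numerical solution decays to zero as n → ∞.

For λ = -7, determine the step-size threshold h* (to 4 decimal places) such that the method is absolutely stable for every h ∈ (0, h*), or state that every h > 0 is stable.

(-3.1429,0); λ=-7 ⇒ h* = (22/7)/7 = 0.4490.

Set f=λy, z=hλ:
  y_{n+1} = y_n + z·[9/11·y_n + 2/11·y_{n+1}] ⇒ (1 − 2/11z)y_{n+1} = (1 + 9/11z)y_n
  Hence R(z) = (1 + 9/11z)/(1 − 2/11z).

Boundary: |R(x)|=1, x<0.
x=-1.25: |R|=0.0185
R=−1: 1+9/11x = −1+2/11x ⇒ -7/11x=2 ⇒ x=2/(-7/11)=-3.1429
Confirm numerically:
  x=-2.504: |R|=0.72064 <1
  x=-1.617: |R|=0.24961 <1
  x=-1.438: |R|=0.13995 <1
  x=-1.432: |R|=0.13618 <1
  x=-3.654: |R|=1.19543 >1
  x=-3.438: |R|=1.11557 >1
Stable set (-3.1429, 0).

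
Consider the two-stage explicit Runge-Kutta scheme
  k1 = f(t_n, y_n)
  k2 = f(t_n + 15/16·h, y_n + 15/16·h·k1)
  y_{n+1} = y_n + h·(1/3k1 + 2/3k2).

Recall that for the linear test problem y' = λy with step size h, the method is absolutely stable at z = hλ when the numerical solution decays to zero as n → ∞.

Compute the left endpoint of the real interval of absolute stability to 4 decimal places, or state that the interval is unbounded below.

With y'=λy (z=hλ):
  k1=λy_n ⇒ h·k1=z·y_n;  k2=λ(1+15/16z)y_n ⇒ h·k2=z(1+15/16z)y_n
  y_{n+1}/y_n = 1 + 1/3z + 2/3z(1+15/16z) = 1 + z + 5/8z²
  so R(z) = 1 + z + 5/8z².

Boundary: |R(x)|=1, x<0.
x=-1.37: |R|=0.8031
R=1: x+5/8x²=0 ⇒ x=−8/5=-1.6000; min R=1−1/(4·5/8)=0.6000>−1
Confirm numerically:
  x=-1.512: |R|=0.91684 <1
  x=-1.126: |R|=0.66642 <1
  x=-1.012: |R|=0.62809 <1
  x=-1.832: |R|=1.26564 >1
  x=-1.737: |R|=1.14873 >1
Stable set (-1.6000, 0).

z* = -1.6000.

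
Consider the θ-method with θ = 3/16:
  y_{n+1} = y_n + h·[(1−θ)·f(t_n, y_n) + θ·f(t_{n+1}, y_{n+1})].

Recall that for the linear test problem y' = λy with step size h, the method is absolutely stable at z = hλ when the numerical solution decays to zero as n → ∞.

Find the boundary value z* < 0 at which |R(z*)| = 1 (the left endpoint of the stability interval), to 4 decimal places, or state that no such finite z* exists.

z* = -3.2000.

Test eqn y'=λy, z=hλ:
  y_{n+1} = y_n + z·[13/16·y_n + 3/16·y_{n+1}] ⇒ (1 − 3/16z)y_{n+1} = (1 + 13/16z)y_n
  Hence R(z) = (1 + 13/16z)/(1 − 3/16z).

Need |R(x)|<1, x<0.
x=-1.18: |R|=0.0338
R=−1: 1+13/16x = −1+3/16x ⇒ -5/8x=2 ⇒ x=2/(-5/8)=-3.2000
Confirm numerically:
  x=-2.951: |R|=0.89981 <1
  x=-2.511: |R|=0.70722 <1
  x=-1.468: |R|=0.15115 <1
  x=-1.390: |R|=0.10263 <1
  x=-3.623: |R|=1.15743 >1
  x=-3.583: |R|=1.14318 >1
  x=-3.286: |R|=1.03326 >1
Stable set (-3.2000, 0).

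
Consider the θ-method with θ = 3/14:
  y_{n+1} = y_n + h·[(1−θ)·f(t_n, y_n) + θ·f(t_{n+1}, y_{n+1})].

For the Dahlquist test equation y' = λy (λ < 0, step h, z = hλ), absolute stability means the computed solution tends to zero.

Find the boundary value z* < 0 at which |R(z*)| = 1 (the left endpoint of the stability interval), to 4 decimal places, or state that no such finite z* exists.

left endpoint -3.5000.

Set f=λy, z=hλ:
  y_{n+1} = y_n + z·[11/14·y_n + 3/14·y_{n+1}] ⇒ (1 − 3/14z)y_{n+1} = (1 + 11/14z)y_n
  Hence R(z) = (1 + 11/14z)/(1 − 3/14z).

Solve |R(x)|<1 on ℝ⁻.
x=-1.57: |R|=0.1748
R=−1: 1+11/14x = −1+3/14x ⇒ -4/7x=2 ⇒ x=2/(-4/7)=-3.5000
Confirm numerically:
  x=-3.239: |R|=0.91196 <1
  x=-1.614: |R|=0.19924 <1
  x=-1.572: |R|=0.17589 <1
  x=-4.022: |R|=1.16021 >1
  x=-4.000: |R|=1.15385 >1
  x=-3.910: |R|=1.12748 >1
Stable set (-3.5000, 0).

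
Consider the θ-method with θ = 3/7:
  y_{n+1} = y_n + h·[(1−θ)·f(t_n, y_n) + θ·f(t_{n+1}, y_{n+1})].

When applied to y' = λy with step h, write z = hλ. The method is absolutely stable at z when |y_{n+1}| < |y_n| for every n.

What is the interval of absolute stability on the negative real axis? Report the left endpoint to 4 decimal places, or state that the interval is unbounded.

(-14.0000, 0).

On y'=λy, z=hλ:
  y_{n+1} = y_n + z·[4/7·y_n + 3/7·y_{n+1}] ⇒ (1 − 3/7z)y_{n+1} = (1 + 4/7z)y_n
  ⇒ R(z) = (1 + 4/7z)/(1 − 3/7z).

Find x<0 with |R(x)|<1.
x=-0.55: |R|=0.5549
R=−1: 1+4/7x = −1+3/7x ⇒ -1/7x=2 ⇒ x=2/(-1/7)=-14.0000
Confirm numerically:
  x=-11.465: |R|=0.93876 <1
  x=-10.751: |R|=0.91723 <1
  x=-7.784: |R|=0.79520 <1
  x=-14.123: |R|=1.00249 >1
  x=-14.075: |R|=1.00152 >1
Interval (-14.0000, 0).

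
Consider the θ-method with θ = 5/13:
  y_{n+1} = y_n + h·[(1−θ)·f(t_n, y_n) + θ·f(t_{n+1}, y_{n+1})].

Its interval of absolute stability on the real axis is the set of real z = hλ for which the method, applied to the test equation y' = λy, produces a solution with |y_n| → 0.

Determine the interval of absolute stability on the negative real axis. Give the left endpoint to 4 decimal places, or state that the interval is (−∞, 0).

Test eqn y'=λy, z=hλ:
  y_{n+1} = y_n + z·[8/13·y_n + 5/13·y_{n+1}] ⇒ (1 − 5/13z)y_{n+1} = (1 + 8/13z)y_n
  ⇒ R(z) = (1 + 8/13z)/(1 − 5/13z).

Find x<0 with |R(x)|<1.
x=-1.37: |R|=0.1028
R=−1: 1+8/13x = −1+5/13x ⇒ -3/13x=2 ⇒ x=2/(-3/13)=-8.6667
Confirm numerically:
  x=-7.442: |R|=0.92683 <1
  x=-5.407: |R|=0.75574 <1
  x=-3.511: |R|=0.49380 <1
  x=-8.880: |R|=1.01115 >1
  x=-8.783: |R|=1.00613 >1
So |R|<1 on (-8.6667, 0).

(-8.6667, 0).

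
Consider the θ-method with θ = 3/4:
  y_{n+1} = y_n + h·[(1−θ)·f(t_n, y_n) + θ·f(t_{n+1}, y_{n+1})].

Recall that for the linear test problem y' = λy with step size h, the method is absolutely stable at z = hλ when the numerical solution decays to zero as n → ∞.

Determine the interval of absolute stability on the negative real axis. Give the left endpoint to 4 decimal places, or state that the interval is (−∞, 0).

interval (−∞, 0).

Set f=λy, z=hλ:
  y_{n+1} = y_n + z·[1/4·y_n + 3/4·y_{n+1}] ⇒ (1 − 3/4z)y_{n+1} = (1 + 1/4z)y_n
  so R(z) = (1 + 1/4z)/(1 − 3/4z).

Solve |R(x)|<1 on ℝ⁻.
x=-0.83: |R|=0.4884
x=-2: |R|=0.2000
x=-10: |R|=0.1765
x=-100: |R|=0.3158
θ=3/4≥1/2 ⇒ |1+1/4x|<|1−3/4x| ∀x<0 ⇒ interval (−∞,0).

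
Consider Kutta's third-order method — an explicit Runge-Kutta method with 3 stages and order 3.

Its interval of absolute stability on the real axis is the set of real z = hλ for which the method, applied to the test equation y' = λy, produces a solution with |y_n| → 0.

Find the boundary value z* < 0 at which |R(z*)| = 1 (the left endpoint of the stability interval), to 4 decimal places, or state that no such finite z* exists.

z* = -2.5127.

Set f=λy, z=hλ:
  order 3, 3-stage ⇒ R(z)=1+z+z^2/2+z^3/6
  (e.g. R(-0.31)=0.73308, |R|=0.73308)

Need |R(x)|<1, x<0.
x=-0.31: |R|=0.7331
|R(-2.81)|=1.5600 |R(-1.49)|=0.0687 |R(-0.92)|=0.3734
Bisect:
  x_lo=-3.1508 |R|=2.4004  x_hi=-0.1019 |R|=0.9032
  mid=-1.62635 |R|=0.02079 →hi
  mid=-2.38859 |R|=0.80720 →hi
  mid=-2.76971 |R|=1.47528 →lo
  mid=-2.57915 |R|=1.11257 →lo
  mid=-2.48387 |R|=0.95315 →hi
  mid=-2.53151 |R|=1.03112 →lo
  mid=-2.50769 |R|=0.99171 →hi
  mid=-2.51960 |R|=1.01131 →lo
  mid=-2.51365 |R|=1.00148 →lo
  mid=-2.51067 |R|=0.99659 →hi
  ...
  [-2.51290,-2.51272] ⇒ x*=-2.5127
Stable set (-2.5127, 0).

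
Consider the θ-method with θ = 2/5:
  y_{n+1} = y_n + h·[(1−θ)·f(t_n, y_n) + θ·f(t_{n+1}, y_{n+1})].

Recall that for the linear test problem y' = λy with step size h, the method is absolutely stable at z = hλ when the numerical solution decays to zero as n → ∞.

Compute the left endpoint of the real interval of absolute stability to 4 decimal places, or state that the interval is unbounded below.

z* = -10.0000.

On y'=λy, z=hλ:
  y_{n+1} = y_n + z·[3/5·y_n + 2/5·y_{n+1}] ⇒ (1 − 2/5z)y_{n+1} = (1 + 3/5z)y_n
  Hence R(z) = (1 + 3/5z)/(1 − 2/5z).

Boundary: |R(x)|=1, x<0.
x=-0.65: |R|=0.4841
R=−1: 1+3/5x = −1+2/5x ⇒ -1/5x=2 ⇒ x=2/(-1/5)=-10.0000
Confirm numerically:
  x=-8.834: |R|=0.94856 <1
  x=-5.881: |R|=0.75427 <1
  x=-5.615: |R|=0.72982 <1
  x=-10.487: |R|=1.01875 >1
  x=-10.464: |R|=1.01790 >1
  x=-10.059: |R|=1.00235 >1
So |R|<1 on (-10.0000, 0).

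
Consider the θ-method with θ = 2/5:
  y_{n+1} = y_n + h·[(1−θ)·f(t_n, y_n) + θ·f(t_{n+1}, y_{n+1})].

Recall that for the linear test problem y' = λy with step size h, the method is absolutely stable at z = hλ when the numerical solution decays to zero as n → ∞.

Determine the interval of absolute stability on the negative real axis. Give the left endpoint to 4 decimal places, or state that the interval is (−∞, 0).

z∈(-10.0000,0).

With y'=λy (z=hλ):
  y_{n+1} = y_n + z·[3/5·y_n + 2/5·y_{n+1}] ⇒ (1 − 2/5z)y_{n+1} = (1 + 3/5z)y_n
  ⇒ R(z) = (1 + 3/5z)/(1 − 2/5z).

Need |R(x)|<1, x<0.
x=-0.93: |R|=0.3222
R=−1: 1+3/5x = −1+2/5x ⇒ -1/5x=2 ⇒ x=2/(-1/5)=-10.0000
Confirm numerically:
  x=-8.965: |R|=0.95486 <1
  x=-6.949: |R|=0.83855 <1
  x=-5.938: |R|=0.75930 <1
  x=-10.566: |R|=1.02166 >1
  x=-10.189: |R|=1.00745 >1
So |R|<1 on (-10.0000, 0).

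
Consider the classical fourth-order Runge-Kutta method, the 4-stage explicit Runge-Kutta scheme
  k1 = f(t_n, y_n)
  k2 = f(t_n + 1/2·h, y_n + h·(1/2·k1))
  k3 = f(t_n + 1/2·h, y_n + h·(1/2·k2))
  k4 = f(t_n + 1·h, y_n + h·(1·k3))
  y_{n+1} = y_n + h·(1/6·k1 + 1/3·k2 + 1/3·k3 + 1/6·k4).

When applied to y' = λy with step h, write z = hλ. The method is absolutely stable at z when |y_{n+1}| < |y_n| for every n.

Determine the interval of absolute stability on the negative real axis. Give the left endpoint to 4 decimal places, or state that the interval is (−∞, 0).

Set f=λy, z=hλ:
  order 4, 4-stage ⇒ R(z)=1+z+z^2/2+z^3/6+z^4/24
  (e.g. R(-0.67)=0.51272, |R|=0.51272)

Need |R(x)|<1, x<0.
x=-0.67: |R|=0.5127
|R(-2)|=0.3333 |R(-1.09)|=0.3470 |R(-0.78)|=0.4605
Bisect:
  x_lo=-3.1909 |R|=1.8047  x_hi=-0.3345 |R|=0.7157
  mid=-1.76272 |R|=0.28030 →hi
  mid=-2.47681 |R|=0.62616 →hi
  mid=-2.83385 |R|=1.07571 →lo
  mid=-2.65533 |R|=0.82109 →hi
  mid=-2.74459 |R|=0.94034 →hi
  mid=-2.78922 |R|=1.00593 →lo
  mid=-2.76690 |R|=0.97263 →hi
  mid=-2.77806 |R|=0.98915 →hi
  mid=-2.78364 |R|=0.99751 →hi
  mid=-2.78643 |R|=1.00171 →lo
  ...
  [-2.78538,-2.78521] ⇒ x*=-2.7853
Stable set (-2.7853, 0).

(-2.7853, 0).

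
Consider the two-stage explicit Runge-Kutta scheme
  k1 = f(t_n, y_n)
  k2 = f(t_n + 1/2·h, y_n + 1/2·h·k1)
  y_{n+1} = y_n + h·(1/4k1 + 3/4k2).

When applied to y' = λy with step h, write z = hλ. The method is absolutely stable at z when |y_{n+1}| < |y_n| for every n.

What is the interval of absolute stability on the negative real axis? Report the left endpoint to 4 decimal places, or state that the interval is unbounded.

(-2.6667, 0).

With y'=λy (z=hλ):
  k1=λy_n ⇒ h·k1=z·y_n;  k2=λ(1+1/2z)y_n ⇒ h·k2=z(1+1/2z)y_n
  y_{n+1}/y_n = 1 + 1/4z + 3/4z(1+1/2z) = 1 + z + 3/8z²
  ⇒ R(z) = 1 + z + 3/8z².

Find x<0 with |R(x)|<1.
x=-1.52: |R|=0.3464
R=1: x+3/8x²=0 ⇒ x=−8/3=-2.6667; min R=1−1/(4·3/8)=0.3333>−1
Confirm numerically:
  x=-2.071: |R|=0.53739 <1
  x=-1.576: |R|=0.35542 <1
  x=-1.558: |R|=0.35226 <1
  x=-3.211: |R|=1.65545 >1
  x=-3.113: |R|=1.52104 >1
Stable set (-2.6667, 0).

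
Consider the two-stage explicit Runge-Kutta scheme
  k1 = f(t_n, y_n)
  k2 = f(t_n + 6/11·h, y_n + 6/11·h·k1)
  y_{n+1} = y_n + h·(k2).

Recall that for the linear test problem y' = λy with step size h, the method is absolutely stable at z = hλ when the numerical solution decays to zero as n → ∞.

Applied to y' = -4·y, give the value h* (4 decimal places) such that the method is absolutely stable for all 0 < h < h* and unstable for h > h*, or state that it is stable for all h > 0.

On y'=λy, z=hλ:
  k1=λy_n ⇒ h·k1=z·y_n;  k2=λ(1+6/11z)y_n ⇒ h·k2=z(1+6/11z)y_n
  y_{n+1}/y_n = 1 + z(1+6/11z) = 1 + z + 6/11z²
  R(z) = 1 + z + 6/11z².

Find x<0 with |R(x)|<1.
x=-0.92: |R|=0.5417
R=1: x+6/11x²=0 ⇒ x=−11/6=-1.8333; min R=1−1/(4·6/11)=0.5417>−1
Confirm numerically:
  x=-1.686: |R|=0.86451 <1
  x=-1.630: |R|=0.81922 <1
  x=-1.243: |R|=0.59975 <1
  x=-2.106: |R|=1.31322 >1
  x=-1.939: |R|=1.11176 >1
So |R|<1 on (-1.8333, 0).

(-1.8333,0); λ=-4 ⇒ h* = (11/6)/4 = 0.4583.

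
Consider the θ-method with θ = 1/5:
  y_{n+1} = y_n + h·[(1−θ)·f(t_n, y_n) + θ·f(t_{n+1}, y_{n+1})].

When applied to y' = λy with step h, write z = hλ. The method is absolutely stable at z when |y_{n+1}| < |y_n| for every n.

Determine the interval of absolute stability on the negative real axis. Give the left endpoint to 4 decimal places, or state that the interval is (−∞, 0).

z∈(-3.3333,0).

Set f=λy, z=hλ:
  y_{n+1} = y_n + z·[4/5·y_n + 1/5·y_{n+1}] ⇒ (1 − 1/5z)y_{n+1} = (1 + 4/5z)y_n
  Hence R(z) = (1 + 4/5z)/(1 − 1/5z).

Find x<0 with |R(x)|<1.
x=-1.71: |R|=0.2742
R=−1: 1+4/5x = −1+1/5x ⇒ -3/5x=2 ⇒ x=2/(-3/5)=-3.3333
Confirm numerically:
  x=-3.008: |R|=0.87812 <1
  x=-2.600: |R|=0.71053 <1
  x=-2.065: |R|=0.46143 <1
  x=-3.517: |R|=1.06469 >1
  x=-3.390: |R|=1.02026 >1
  x=-3.363: |R|=1.01064 >1
Interval (-3.3333, 0).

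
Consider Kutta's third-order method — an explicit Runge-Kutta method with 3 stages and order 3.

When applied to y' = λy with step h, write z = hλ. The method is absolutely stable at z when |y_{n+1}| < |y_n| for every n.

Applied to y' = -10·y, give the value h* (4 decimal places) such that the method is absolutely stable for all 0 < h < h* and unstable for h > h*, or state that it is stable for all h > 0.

(-2.5127,0); λ=-10 ⇒ h* = 0.2513.

Test eqn y'=λy, z=hλ:
  order 3, 3-stage ⇒ R(z)=1+z+z^2/2+z^3/6
  (e.g. R(-0.72)=0.47699, |R|=0.47699)

Boundary: |R(x)|=1, x<0.
x=-0.72: |R|=0.4770
|R(-2.8)|=1.5387 |R(-2.72)|=1.3747 |R(-1.51)|=0.0562
Bisect:
  x_lo=-2.9771 |R|=1.9432  x_hi=-0.1623 |R|=0.8502
  mid=-1.56967 |R|=0.01769 →hi
  mid=-2.27338 |R|=0.64748 →hi
  mid=-2.62523 |R|=1.19475 →lo
  mid=-2.44930 |R|=0.89869 →hi
  mid=-2.53727 |R|=1.04077 →lo
  mid=-2.49328 |R|=0.96829 →hi
  mid=-2.51527 |R|=1.00416 →lo
  mid=-2.50428 |R|=0.98613 →hi
  mid=-2.50978 |R|=0.99513 →hi
  ...
  [-2.51287,-2.51270] ⇒ x*=-2.5127
Stable set (-2.5127, 0).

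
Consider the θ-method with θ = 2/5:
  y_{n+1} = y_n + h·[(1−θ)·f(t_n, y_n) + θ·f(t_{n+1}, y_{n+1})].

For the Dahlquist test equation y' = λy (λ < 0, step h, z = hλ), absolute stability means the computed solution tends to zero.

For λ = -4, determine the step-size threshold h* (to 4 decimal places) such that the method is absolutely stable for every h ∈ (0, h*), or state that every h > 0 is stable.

(-10.0000,0); λ=-4 ⇒ h* = (10)/4 = 2.5000.

With y'=λy (z=hλ):
  y_{n+1} = y_n + z·[3/5·y_n + 2/5·y_{n+1}] ⇒ (1 − 2/5z)y_{n+1} = (1 + 3/5z)y_n
  R(z) = (1 + 3/5z)/(1 − 2/5z).

Boundary: |R(x)|=1, x<0.
x=-1.52: |R|=0.0547
R=−1: 1+3/5x = −1+2/5x ⇒ -1/5x=2 ⇒ x=2/(-1/5)=-10.0000
Confirm numerically:
  x=-8.982: |R|=0.95567 <1
  x=-6.750: |R|=0.82432 <1
  x=-5.667: |R|=0.73473 <1
  x=-4.450: |R|=0.60072 <1
  x=-10.398: |R|=1.01543 >1
  x=-10.260: |R|=1.01019 >1
  x=-10.242: |R|=1.00950 >1
Stable set (-10.0000, 0).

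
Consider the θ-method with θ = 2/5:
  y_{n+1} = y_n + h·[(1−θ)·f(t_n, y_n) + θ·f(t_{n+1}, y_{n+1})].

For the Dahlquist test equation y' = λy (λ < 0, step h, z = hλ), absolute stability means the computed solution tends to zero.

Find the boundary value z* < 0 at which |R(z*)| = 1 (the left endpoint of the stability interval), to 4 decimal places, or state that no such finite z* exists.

left endpoint -10.0000.

Set f=λy, z=hλ:
  y_{n+1} = y_n + z·[3/5·y_n + 2/5·y_{n+1}] ⇒ (1 − 2/5z)y_{n+1} = (1 + 3/5z)y_n
  ⇒ R(z) = (1 + 3/5z)/(1 − 2/5z).

Solve |R(x)|<1 on ℝ⁻.
x=-0.76: |R|=0.4172
R=−1: 1+3/5x = −1+2/5x ⇒ -1/5x=2 ⇒ x=2/(-1/5)=-10.0000
Confirm numerically:
  x=-7.300: |R|=0.86224 <1
  x=-6.321: |R|=0.79146 <1
  x=-4.318: |R|=0.58331 <1
  x=-10.403: |R|=1.01562 >1
  x=-10.243: |R|=1.00953 >1
  x=-10.228: |R|=1.00896 >1
Interval (-10.0000, 0).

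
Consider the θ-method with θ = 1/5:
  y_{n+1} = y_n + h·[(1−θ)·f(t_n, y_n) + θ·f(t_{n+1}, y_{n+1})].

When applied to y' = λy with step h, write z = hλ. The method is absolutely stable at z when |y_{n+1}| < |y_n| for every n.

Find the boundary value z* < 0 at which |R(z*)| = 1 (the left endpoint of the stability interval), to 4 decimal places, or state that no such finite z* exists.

z* = -3.3333.

On y'=λy, z=hλ:
  y_{n+1} = y_n + z·[4/5·y_n + 1/5·y_{n+1}] ⇒ (1 − 1/5z)y_{n+1} = (1 + 4/5z)y_n
  so R(z) = (1 + 4/5z)/(1 − 1/5z).

Need |R(x)|<1, x<0.
x=-1.01: |R|=0.1597
R=−1: 1+4/5x = −1+1/5x ⇒ -3/5x=2 ⇒ x=2/(-3/5)=-3.3333
Confirm numerically:
  x=-2.198: |R|=0.52681 <1
  x=-1.515: |R|=0.16270 <1
  x=-1.346: |R|=0.06051 <1
  x=-3.853: |R|=1.17610 >1
  x=-3.509: |R|=1.06193 >1
Interval (-3.3333, 0).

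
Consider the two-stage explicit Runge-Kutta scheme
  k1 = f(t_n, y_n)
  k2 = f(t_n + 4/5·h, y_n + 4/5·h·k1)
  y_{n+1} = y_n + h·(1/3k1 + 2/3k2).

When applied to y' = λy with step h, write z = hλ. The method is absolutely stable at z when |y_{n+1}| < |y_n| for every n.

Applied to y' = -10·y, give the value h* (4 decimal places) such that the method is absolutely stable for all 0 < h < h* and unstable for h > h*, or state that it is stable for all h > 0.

(-1.8750,0); λ=-10 ⇒ h* = (15/8)/10 = 0.1875.

With y'=λy (z=hλ):
  k1=λy_n ⇒ h·k1=z·y_n;  k2=λ(1+4/5z)y_n ⇒ h·k2=z(1+4/5z)y_n
  y_{n+1}/y_n = 1 + 1/3z + 2/3z(1+4/5z) = 1 + z + 8/15z²
  R(z) = 1 + z + 8/15z².

Boundary: |R(x)|=1, x<0.
x=-1.52: |R|=0.7122
R=1: x+8/15x²=0 ⇒ x=−15/8=-1.8750; min R=1−1/(4·8/15)=0.5312>−1
Confirm numerically:
  x=-1.468: |R|=0.68135 <1
  x=-1.347: |R|=0.62068 <1
  x=-1.238: |R|=0.57941 <1
  x=-1.182: |R|=0.56313 <1
  x=-2.237: |R|=1.43189 >1
  x=-2.180: |R|=1.35461 >1
  x=-1.914: |R|=1.03981 >1
Stable set (-1.8750, 0).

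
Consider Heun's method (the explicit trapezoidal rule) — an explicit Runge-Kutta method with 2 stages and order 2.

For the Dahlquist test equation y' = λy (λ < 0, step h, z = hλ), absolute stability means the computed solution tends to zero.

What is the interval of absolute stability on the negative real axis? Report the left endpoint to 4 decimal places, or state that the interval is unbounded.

z∈(-2.0000,0).

With y'=λy (z=hλ):
  order 2, 2-stage ⇒ R(z)=1+z+z^2/2
  (e.g. R(-1.55)=0.65125, |R|=0.65125)

Need |R(x)|<1, x<0.
x=-1.55: |R|=0.6513
|R(-2.24)|=1.2688 |R(-1.46)|=0.6058 |R(-0.8)|=0.5200
Bisect:
  x_lo=-2.7989 |R|=2.1180  x_hi=-0.0789 |R|=0.9242
  mid=-1.43887 |R|=0.59631 →hi
  mid=-2.11888 |R|=1.12595 →lo
  mid=-1.77888 |R|=0.80332 →hi
  mid=-1.94888 |R|=0.95018 →hi
  mid=-2.03388 |R|=1.03445 →lo
  mid=-1.99138 |R|=0.99142 →hi
  mid=-2.01263 |R|=1.01271 →lo
  mid=-2.00200 |R|=1.00201 →lo
  mid=-1.99669 |R|=0.99670 →hi
  ...
  [-2.00001,-1.99985] ⇒ x*=-2.0000
So |R|<1 on (-2.0000, 0).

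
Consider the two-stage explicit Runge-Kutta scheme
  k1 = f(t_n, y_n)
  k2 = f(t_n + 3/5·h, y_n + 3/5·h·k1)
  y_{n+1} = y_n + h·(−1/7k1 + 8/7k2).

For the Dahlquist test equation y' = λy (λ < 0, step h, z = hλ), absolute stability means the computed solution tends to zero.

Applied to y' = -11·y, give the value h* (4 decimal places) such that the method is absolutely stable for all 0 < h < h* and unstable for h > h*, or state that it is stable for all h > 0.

On y'=λy, z=hλ:
  k1=λy_n ⇒ h·k1=z·y_n;  k2=λ(1+3/5z)y_n ⇒ h·k2=z(1+3/5z)y_n
  y_{n+1}/y_n = 1 − 1/7z + 8/7z(1+3/5z) = 1 + z + 24/35z²
  Hence R(z) = 1 + z + 24/35z².

Find x<0 with |R(x)|<1.
x=-0.98: |R|=0.6786
R=1: x+24/35x²=0 ⇒ x=−35/24=-1.4583; min R=1−1/(4·24/35)=0.6354>−1
Confirm numerically:
  x=-1.425: |R|=0.96743 <1
  x=-0.870: |R|=0.64902 <1
  x=-0.862: |R|=0.64752 <1
  x=-0.665: |R|=0.63824 <1
  x=-1.715: |R|=1.30184 >1
  x=-1.688: |R|=1.26584 >1
So |R|<1 on (-1.4583, 0).

(-1.4583,0); λ=-11 ⇒ h* = (35/24)/11 = 0.1326.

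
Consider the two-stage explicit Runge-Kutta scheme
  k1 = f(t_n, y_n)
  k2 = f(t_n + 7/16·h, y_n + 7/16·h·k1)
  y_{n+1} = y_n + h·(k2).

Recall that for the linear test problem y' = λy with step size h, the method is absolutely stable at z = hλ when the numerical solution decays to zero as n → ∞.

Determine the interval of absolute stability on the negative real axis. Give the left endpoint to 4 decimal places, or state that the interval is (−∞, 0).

z∈(-2.2857,0).

On y'=λy, z=hλ:
  k1=λy_n ⇒ h·k1=z·y_n;  k2=λ(1+7/16z)y_n ⇒ h·k2=z(1+7/16z)y_n
  y_{n+1}/y_n = 1 + z(1+7/16z) = 1 + z + 7/16z²
  ⇒ R(z) = 1 + z + 7/16z².

Find x<0 with |R(x)|<1.
x=-0.52: |R|=0.5983
R=1: x+7/16x²=0 ⇒ x=−16/7=-2.2857; min R=1−1/(4·7/16)=0.4286>−1
Confirm numerically:
  x=-2.198: |R|=0.91565 <1
  x=-1.758: |R|=0.59412 <1
  x=-1.126: |R|=0.42870 <1
  x=-0.917: |R|=0.45089 <1
  x=-2.846: |R|=1.69763 >1
  x=-2.555: |R|=1.30101 >1
  x=-2.373: |R|=1.09062 >1
Stable set (-2.2857, 0).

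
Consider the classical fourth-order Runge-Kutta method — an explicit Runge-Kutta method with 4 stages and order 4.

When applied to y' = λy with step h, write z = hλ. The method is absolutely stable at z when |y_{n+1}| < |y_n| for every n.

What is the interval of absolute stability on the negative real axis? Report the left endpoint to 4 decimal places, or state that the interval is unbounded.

With y'=λy (z=hλ):
  order 4, 4-stage ⇒ R(z)=1+z+z^2/2+z^3/6+z^4/24
  (e.g. R(-1.66)=0.27181, |R|=0.27181)

Find x<0 with |R(x)|<1.
x=-1.66: |R|=0.2718
|R(-2.8)|=1.0224 |R(-2.46)|=0.6106 |R(-1.99)|=0.3300
Bisect:
  x_lo=-3.3844 |R|=2.3482  x_hi=-0.0549 |R|=0.9466
  mid=-1.71962 |R|=0.27576 →hi
  mid=-2.55199 |R|=0.70157 →hi
  mid=-2.96817 |R|=1.31260 →lo
  mid=-2.76008 |R|=0.96265 →hi
  mid=-2.86413 |R|=1.12551 →lo
  mid=-2.81210 |R|=1.04118 →lo
  mid=-2.78609 |R|=1.00120 →lo
  ...
  [-2.78548,-2.78528] ⇒ x*=-2.7853
Interval (-2.7853, 0).

(-2.7853, 0).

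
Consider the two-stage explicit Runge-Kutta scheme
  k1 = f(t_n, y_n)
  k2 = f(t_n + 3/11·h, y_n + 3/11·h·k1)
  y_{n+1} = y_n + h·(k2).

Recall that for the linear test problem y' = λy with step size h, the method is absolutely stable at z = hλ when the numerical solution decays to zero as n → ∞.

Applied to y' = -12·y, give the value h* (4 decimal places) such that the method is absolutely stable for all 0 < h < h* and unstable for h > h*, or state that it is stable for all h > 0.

On y'=λy, z=hλ:
  k1=λy_n ⇒ h·k1=z·y_n;  k2=λ(1+3/11z)y_n ⇒ h·k2=z(1+3/11z)y_n
  y_{n+1}/y_n = 1 + z(1+3/11z) = 1 + z + 3/11z²
  Hence R(z) = 1 + z + 3/11z².

Find x<0 with |R(x)|<1.
x=-0.36: |R|=0.6753
R=1: x+3/11x²=0 ⇒ x=−11/3=-3.6667; min R=1−1/(4·3/11)=0.0833>−1
Confirm numerically:
  x=-3.092: |R|=0.51540 <1
  x=-3.019: |R|=0.46673 <1
  x=-2.844: |R|=0.36191 <1
  x=-2.354: |R|=0.15727 <1
  x=-4.052: |R|=1.42583 >1
  x=-3.832: |R|=1.17279 >1
  x=-3.792: |R|=1.12962 >1
So |R|<1 on (-3.6667, 0).

(-3.6667,0); λ=-12 ⇒ h* = (11/3)/12 = 0.3056.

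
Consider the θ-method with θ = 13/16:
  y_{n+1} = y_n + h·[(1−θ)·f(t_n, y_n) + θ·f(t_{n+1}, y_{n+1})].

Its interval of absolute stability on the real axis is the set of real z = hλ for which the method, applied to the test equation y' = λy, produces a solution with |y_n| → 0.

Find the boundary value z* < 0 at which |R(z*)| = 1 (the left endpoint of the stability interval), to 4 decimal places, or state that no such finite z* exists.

Test eqn y'=λy, z=hλ:
  y_{n+1} = y_n + z·[3/16·y_n + 13/16·y_{n+1}] ⇒ (1 − 13/16z)y_{n+1} = (1 + 3/16z)y_n
  ⇒ R(z) = (1 + 3/16z)/(1 − 13/16z).

Find x<0 with |R(x)|<1.
x=-0.41: |R|=0.6925
x=-2: |R|=0.2381
x=-10: |R|=0.0959
x=-100: |R|=0.2158
θ=13/16≥1/2 ⇒ |1+3/16x|<|1−13/16x| ∀x<0 ⇒ unbounded interval.

unbounded; (−∞, 0).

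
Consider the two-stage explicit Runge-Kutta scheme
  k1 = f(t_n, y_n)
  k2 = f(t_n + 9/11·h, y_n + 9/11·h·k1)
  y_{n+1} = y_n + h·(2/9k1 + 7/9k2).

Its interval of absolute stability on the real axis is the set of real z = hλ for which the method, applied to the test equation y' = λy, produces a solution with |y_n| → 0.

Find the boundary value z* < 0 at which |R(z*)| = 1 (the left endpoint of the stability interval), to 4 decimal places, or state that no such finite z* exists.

z* = -1.5714.

On y'=λy, z=hλ:
  k1=λy_n ⇒ h·k1=z·y_n;  k2=λ(1+9/11z)y_n ⇒ h·k2=z(1+9/11z)y_n
  y_{n+1}/y_n = 1 + 2/9z + 7/9z(1+9/11z) = 1 + z + 7/11z²
  R(z) = 1 + z + 7/11z².

Solve |R(x)|<1 on ℝ⁻.
x=-0.88: |R|=0.6128
R=1: x+7/11x²=0 ⇒ x=−11/7=-1.5714; min R=1−1/(4·7/11)=0.6071>−1
Confirm numerically:
  x=-1.462: |R|=0.89819 <1
  x=-1.260: |R|=0.75029 <1
  x=-1.001: |R|=0.63664 <1
  x=-2.106: |R|=1.71642 >1
  x=-1.736: |R|=1.18181 >1
So |R|<1 on (-1.5714, 0).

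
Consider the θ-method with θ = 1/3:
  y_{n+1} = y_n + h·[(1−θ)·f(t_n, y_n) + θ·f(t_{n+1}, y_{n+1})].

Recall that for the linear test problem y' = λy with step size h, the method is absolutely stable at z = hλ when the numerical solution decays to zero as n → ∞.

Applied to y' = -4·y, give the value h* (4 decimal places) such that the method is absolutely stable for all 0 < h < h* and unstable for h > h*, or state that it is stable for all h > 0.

With y'=λy (z=hλ):
  y_{n+1} = y_n + z·[2/3·y_n + 1/3·y_{n+1}] ⇒ (1 − 1/3z)y_{n+1} = (1 + 2/3z)y_n
  R(z) = (1 + 2/3z)/(1 − 1/3z).

Find x<0 with |R(x)|<1.
x=-0.84: |R|=0.3437
R=−1: 1+2/3x = −1+1/3x ⇒ -1/3x=2 ⇒ x=2/(-1/3)=-6.0000
Confirm numerically:
  x=-4.062: |R|=0.72557 <1
  x=-3.828: |R|=0.68190 <1
  x=-3.654: |R|=0.64743 <1
  x=-6.541: |R|=1.05670 >1
  x=-6.124: |R|=1.01359 >1
Interval (-6.0000, 0).

(-6.0000,0); λ=-4 ⇒ h* = (6)/4 = 1.5000.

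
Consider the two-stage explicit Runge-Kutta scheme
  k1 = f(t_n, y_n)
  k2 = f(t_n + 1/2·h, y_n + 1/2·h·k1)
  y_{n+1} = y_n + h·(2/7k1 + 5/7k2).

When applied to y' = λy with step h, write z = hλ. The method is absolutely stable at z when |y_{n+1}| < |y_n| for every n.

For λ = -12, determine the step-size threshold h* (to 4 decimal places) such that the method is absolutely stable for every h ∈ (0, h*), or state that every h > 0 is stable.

Set f=λy, z=hλ:
  k1=λy_n ⇒ h·k1=z·y_n;  k2=λ(1+1/2z)y_n ⇒ h·k2=z(1+1/2z)y_n
  y_{n+1}/y_n = 1 + 2/7z + 5/7z(1+1/2z) = 1 + z + 5/14z²
  Hence R(z) = 1 + z + 5/14z².

Need |R(x)|<1, x<0.
x=-1.03: |R|=0.3489
R=1: x+5/14x²=0 ⇒ x=−14/5=-2.8000; min R=1−1/(4·5/14)=0.3000>−1
Confirm numerically:
  x=-2.573: |R|=0.79140 <1
  x=-2.374: |R|=0.63881 <1
  x=-2.128: |R|=0.48928 <1
  x=-1.796: |R|=0.35601 <1
  x=-3.287: |R|=1.57170 >1
  x=-3.035: |R|=1.25472 >1
  x=-2.893: |R|=1.09609 >1
Stable set (-2.8000, 0).

(-2.8000,0); λ=-12 ⇒ h* = (14/5)/12 = 0.2333.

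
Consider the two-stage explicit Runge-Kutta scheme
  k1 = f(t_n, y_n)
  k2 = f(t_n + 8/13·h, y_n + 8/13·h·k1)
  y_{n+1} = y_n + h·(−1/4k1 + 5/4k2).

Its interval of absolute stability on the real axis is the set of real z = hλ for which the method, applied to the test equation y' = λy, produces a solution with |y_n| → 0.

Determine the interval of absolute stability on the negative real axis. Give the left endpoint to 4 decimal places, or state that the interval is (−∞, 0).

z∈(-1.3000,0).

Test eqn y'=λy, z=hλ:
  k1=λy_n ⇒ h·k1=z·y_n;  k2=λ(1+8/13z)y_n ⇒ h·k2=z(1+8/13z)y_n
  y_{n+1}/y_n = 1 − 1/4z + 5/4z(1+8/13z) = 1 + z + 10/13z²
  Hence R(z) = 1 + z + 10/13z².

Find x<0 with |R(x)|<1.
x=-1.31: |R|=1.0101
R=1: x+10/13x²=0 ⇒ x=−13/10=-1.3000; min R=1−1/(4·10/13)=0.6750>−1
Confirm numerically:
  x=-1.204: |R|=0.91109 <1
  x=-0.942: |R|=0.74059 <1
  x=-0.757: |R|=0.68381 <1
  x=-0.625: |R|=0.67548 <1
  x=-1.545: |R|=1.29117 >1
  x=-1.458: |R|=1.17720 >1
So |R|<1 on (-1.3000, 0).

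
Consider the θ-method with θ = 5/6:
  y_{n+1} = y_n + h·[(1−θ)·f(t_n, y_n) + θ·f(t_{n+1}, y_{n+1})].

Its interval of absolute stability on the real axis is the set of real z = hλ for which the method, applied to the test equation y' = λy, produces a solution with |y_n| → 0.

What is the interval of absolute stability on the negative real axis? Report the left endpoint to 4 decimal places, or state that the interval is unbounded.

(−∞, 0) — no finite endpoint.

Set f=λy, z=hλ:
  y_{n+1} = y_n + z·[1/6·y_n + 5/6·y_{n+1}] ⇒ (1 − 5/6z)y_{n+1} = (1 + 1/6z)y_n
  ⇒ R(z) = (1 + 1/6z)/(1 − 5/6z).

Need |R(x)|<1, x<0.
x=-1.12: |R|=0.4207
x=-2: |R|=0.2500
x=-10: |R|=0.0714
x=-100: |R|=0.1858
θ=5/6≥1/2 ⇒ |1+1/6x|<|1−5/6x| ∀x<0 ⇒ interval (−∞,0).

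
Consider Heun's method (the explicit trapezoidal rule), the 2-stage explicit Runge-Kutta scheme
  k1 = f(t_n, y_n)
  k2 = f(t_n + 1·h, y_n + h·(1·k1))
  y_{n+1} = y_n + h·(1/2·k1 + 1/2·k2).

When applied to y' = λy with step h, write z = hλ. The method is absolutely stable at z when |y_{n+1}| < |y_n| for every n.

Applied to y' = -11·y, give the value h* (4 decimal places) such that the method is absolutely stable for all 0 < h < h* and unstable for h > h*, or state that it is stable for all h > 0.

(-2.0000,0); λ=-11 ⇒ h* = 0.1818.

On y'=λy, z=hλ:
  order 2, 2-stage ⇒ R(z)=1+z+z^2/2
  (e.g. R(-1.15)=0.51125, |R|=0.51125)

Need |R(x)|<1, x<0.
x=-1.15: |R|=0.5112
|R(-2.18)|=1.1962 |R(-2.04)|=1.0408 |R(-1.43)|=0.5924
Bisect:
  x_lo=-2.4599 |R|=1.5657  x_hi=-0.0744 |R|=0.9284
  mid=-1.26715 |R|=0.53569 →hi
  mid=-1.86353 |R|=0.87285 →hi
  mid=-2.16173 |R|=1.17480 →lo
  mid=-2.01263 |R|=1.01271 →lo
  mid=-1.93808 |R|=0.94000 →hi
  mid=-1.97536 |R|=0.97566 →hi
  mid=-1.99399 |R|=0.99401 →hi
  mid=-2.00331 |R|=1.00332 →lo
  mid=-1.99865 |R|=0.99865 →hi
  ...
  [-2.00011,-1.99996] ⇒ x*=-2.0000
Interval (-2.0000, 0).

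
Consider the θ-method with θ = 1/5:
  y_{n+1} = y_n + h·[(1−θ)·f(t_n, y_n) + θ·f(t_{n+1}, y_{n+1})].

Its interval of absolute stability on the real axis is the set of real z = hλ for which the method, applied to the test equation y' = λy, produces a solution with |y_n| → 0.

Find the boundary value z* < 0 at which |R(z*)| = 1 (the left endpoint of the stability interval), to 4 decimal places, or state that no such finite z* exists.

Test eqn y'=λy, z=hλ:
  y_{n+1} = y_n + z·[4/5·y_n + 1/5·y_{n+1}] ⇒ (1 − 1/5z)y_{n+1} = (1 + 4/5z)y_n
  ⇒ R(z) = (1 + 4/5z)/(1 − 1/5z).

Boundary: |R(x)|=1, x<0.
x=-1.53: |R|=0.1715
R=−1: 1+4/5x = −1+1/5x ⇒ -3/5x=2 ⇒ x=2/(-3/5)=-3.3333
Confirm numerically:
  x=-2.567: |R|=0.69618 <1
  x=-2.106: |R|=0.48185 <1
  x=-1.974: |R|=0.41526 <1
  x=-3.875: |R|=1.18310 >1
  x=-3.529: |R|=1.06882 >1
Interval (-3.3333, 0).

z* = -3.3333.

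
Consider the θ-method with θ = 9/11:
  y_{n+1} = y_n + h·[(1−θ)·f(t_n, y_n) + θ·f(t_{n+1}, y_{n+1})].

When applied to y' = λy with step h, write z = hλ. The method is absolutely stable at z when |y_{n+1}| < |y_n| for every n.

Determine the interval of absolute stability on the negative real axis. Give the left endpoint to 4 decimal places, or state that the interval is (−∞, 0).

(−∞, 0) — no finite endpoint.

On y'=λy, z=hλ:
  y_{n+1} = y_n + z·[2/11·y_n + 9/11·y_{n+1}] ⇒ (1 − 9/11z)y_{n+1} = (1 + 2/11z)y_n
  R(z) = (1 + 2/11z)/(1 − 9/11z).

Solve |R(x)|<1 on ℝ⁻.
x=-1.57: |R|=0.3128
x=-2: |R|=0.2414
x=-10: |R|=0.0891
x=-100: |R|=0.2075
θ=9/11≥1/2 ⇒ |1+2/11x|<|1−9/11x| ∀x<0 ⇒ interval (−∞,0).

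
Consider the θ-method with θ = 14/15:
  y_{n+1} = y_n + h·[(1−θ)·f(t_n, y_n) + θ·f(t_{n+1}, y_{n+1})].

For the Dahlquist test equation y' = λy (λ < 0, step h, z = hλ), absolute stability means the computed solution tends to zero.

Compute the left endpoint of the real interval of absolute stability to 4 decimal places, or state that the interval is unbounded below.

Test eqn y'=λy, z=hλ:
  y_{n+1} = y_n + z·[1/15·y_n + 14/15·y_{n+1}] ⇒ (1 − 14/15z)y_{n+1} = (1 + 1/15z)y_n
  so R(z) = (1 + 1/15z)/(1 − 14/15z).

Need |R(x)|<1, x<0.
x=-1.4: |R|=0.3931
x=-2: |R|=0.3023
x=-10: |R|=0.0323
x=-100: |R|=0.0601
θ=14/15≥1/2 ⇒ |1+1/15x|<|1−14/15x| ∀x<0 ⇒ stable on all of ℝ⁻.

(−∞, 0) — no finite endpoint.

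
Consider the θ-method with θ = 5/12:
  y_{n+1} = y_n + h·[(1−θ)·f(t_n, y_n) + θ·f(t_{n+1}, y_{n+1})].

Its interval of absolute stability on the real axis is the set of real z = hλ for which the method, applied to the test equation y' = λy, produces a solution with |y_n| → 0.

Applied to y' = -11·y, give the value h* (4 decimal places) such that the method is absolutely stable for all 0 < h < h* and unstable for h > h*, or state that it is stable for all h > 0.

Set f=λy, z=hλ:
  y_{n+1} = y_n + z·[7/12·y_n + 5/12·y_{n+1}] ⇒ (1 − 5/12z)y_{n+1} = (1 + 7/12z)y_n
  Hence R(z) = (1 + 7/12z)/(1 − 5/12z).

Solve |R(x)|<1 on ℝ⁻.
x=-1.27: |R|=0.1695
R=−1: 1+7/12x = −1+5/12x ⇒ -1/6x=2 ⇒ x=2/(-1/6)=-12.0000
Confirm numerically:
  x=-9.467: |R|=0.91462 <1
  x=-8.629: |R|=0.87774 <1
  x=-6.721: |R|=0.76849 <1
  x=-12.374: |R|=1.01013 >1
  x=-12.268: |R|=1.00731 >1
Stable set (-12.0000, 0).

(-12.0000,0); λ=-11 ⇒ h* = (12)/11 = 1.0909.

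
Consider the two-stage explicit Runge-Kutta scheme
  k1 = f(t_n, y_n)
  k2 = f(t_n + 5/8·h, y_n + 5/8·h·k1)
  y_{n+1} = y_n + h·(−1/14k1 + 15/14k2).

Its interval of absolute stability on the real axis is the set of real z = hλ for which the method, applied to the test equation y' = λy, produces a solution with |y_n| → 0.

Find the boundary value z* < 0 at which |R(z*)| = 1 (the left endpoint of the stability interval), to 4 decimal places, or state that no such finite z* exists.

z* = -1.4933.

On y'=λy, z=hλ:
  k1=λy_n ⇒ h·k1=z·y_n;  k2=λ(1+5/8z)y_n ⇒ h·k2=z(1+5/8z)y_n
  y_{n+1}/y_n = 1 − 1/14z + 15/14z(1+5/8z) = 1 + z + 75/112z²
  so R(z) = 1 + z + 75/112z².

Find x<0 with |R(x)|<1.
x=-0.67: |R|=0.6306
R=1: x+75/112x²=0 ⇒ x=−112/75=-1.4933; min R=1−1/(4·75/112)=0.6267>−1
Confirm numerically:
  x=-1.410: |R|=0.92132 <1
  x=-1.203: |R|=0.76611 <1
  x=-1.020: |R|=0.67670 <1
  x=-2.069: |R|=1.79758 >1
  x=-1.985: |R|=1.65354 >1
  x=-1.670: |R|=1.19757 >1
Interval (-1.4933, 0).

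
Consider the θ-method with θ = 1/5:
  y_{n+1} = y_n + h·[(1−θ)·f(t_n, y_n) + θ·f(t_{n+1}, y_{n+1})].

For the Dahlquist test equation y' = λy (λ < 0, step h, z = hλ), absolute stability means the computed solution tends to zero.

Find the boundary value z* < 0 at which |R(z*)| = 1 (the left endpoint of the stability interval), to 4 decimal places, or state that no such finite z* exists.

z* = -3.3333.

Test eqn y'=λy, z=hλ:
  y_{n+1} = y_n + z·[4/5·y_n + 1/5·y_{n+1}] ⇒ (1 − 1/5z)y_{n+1} = (1 + 4/5z)y_n
  R(z) = (1 + 4/5z)/(1 − 1/5z).

Find x<0 with |R(x)|<1.
x=-0.82: |R|=0.2955
R=−1: 1+4/5x = −1+1/5x ⇒ -3/5x=2 ⇒ x=2/(-3/5)=-3.3333
Confirm numerically:
  x=-2.995: |R|=0.87305 <1
  x=-2.774: |R|=0.78415 <1
  x=-1.739: |R|=0.29025 <1
  x=-1.334: |R|=0.05305 <1
  x=-3.836: |R|=1.17067 >1
  x=-3.606: |R|=1.09505 >1
  x=-3.460: |R|=1.04492 >1
Stable set (-3.3333, 0).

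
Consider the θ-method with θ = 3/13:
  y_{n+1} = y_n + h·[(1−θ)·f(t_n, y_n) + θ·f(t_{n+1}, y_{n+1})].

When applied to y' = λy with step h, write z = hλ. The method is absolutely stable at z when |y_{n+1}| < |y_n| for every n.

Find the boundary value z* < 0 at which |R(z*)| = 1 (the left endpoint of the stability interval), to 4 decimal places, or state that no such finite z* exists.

Test eqn y'=λy, z=hλ:
  y_{n+1} = y_n + z·[10/13·y_n + 3/13·y_{n+1}] ⇒ (1 − 3/13z)y_{n+1} = (1 + 10/13z)y_n
  Hence R(z) = (1 + 10/13z)/(1 − 3/13z).

Solve |R(x)|<1 on ℝ⁻.
x=-1.29: |R|=0.0059
R=−1: 1+10/13x = −1+3/13x ⇒ -7/13x=2 ⇒ x=2/(-7/13)=-3.7143
Confirm numerically:
  x=-2.456: |R|=0.56756 <1
  x=-2.163: |R|=0.44281 <1
  x=-2.014: |R|=0.37496 <1
  x=-4.123: |R|=1.11278 >1
  x=-3.841: |R|=1.03617 >1
So |R|<1 on (-3.7143, 0).

left endpoint -3.7143.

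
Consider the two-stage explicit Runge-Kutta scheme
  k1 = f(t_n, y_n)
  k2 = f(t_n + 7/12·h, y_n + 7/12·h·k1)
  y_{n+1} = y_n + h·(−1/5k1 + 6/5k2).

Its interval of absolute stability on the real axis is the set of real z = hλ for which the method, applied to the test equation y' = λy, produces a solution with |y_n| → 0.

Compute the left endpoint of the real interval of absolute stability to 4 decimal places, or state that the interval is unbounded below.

With y'=λy (z=hλ):
  k1=λy_n ⇒ h·k1=z·y_n;  k2=λ(1+7/12z)y_n ⇒ h·k2=z(1+7/12z)y_n
  y_{n+1}/y_n = 1 − 1/5z + 6/5z(1+7/12z) = 1 + z + 7/10z²
  R(z) = 1 + z + 7/10z².

Boundary: |R(x)|=1, x<0.
x=-0.76: |R|=0.6443
R=1: x+7/10x²=0 ⇒ x=−10/7=-1.4286; min R=1−1/(4·7/10)=0.6429>−1
Confirm numerically:
  x=-0.982: |R|=0.69303 <1
  x=-0.897: |R|=0.66623 <1
  x=-0.644: |R|=0.64632 <1
  x=-1.923: |R|=1.66555 >1
  x=-1.889: |R|=1.60882 >1
So |R|<1 on (-1.4286, 0).

z* = -1.4286.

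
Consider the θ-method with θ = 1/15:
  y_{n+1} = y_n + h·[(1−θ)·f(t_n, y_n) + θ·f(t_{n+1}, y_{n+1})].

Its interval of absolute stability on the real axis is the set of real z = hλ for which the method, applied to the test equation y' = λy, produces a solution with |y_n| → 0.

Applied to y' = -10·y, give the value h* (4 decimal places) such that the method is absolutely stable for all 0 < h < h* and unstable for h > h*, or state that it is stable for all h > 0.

On y'=λy, z=hλ:
  y_{n+1} = y_n + z·[14/15·y_n + 1/15·y_{n+1}] ⇒ (1 − 1/15z)y_{n+1} = (1 + 14/15z)y_n
  ⇒ R(z) = (1 + 14/15z)/(1 − 1/15z).

Need |R(x)|<1, x<0.
x=-0.31: |R|=0.6963
R=−1: 1+14/15x = −1+1/15x ⇒ -13/15x=2 ⇒ x=2/(-13/15)=-2.3077
Confirm numerically:
  x=-2.180: |R|=0.90338 <1
  x=-1.783: |R|=0.59358 <1
  x=-1.566: |R|=0.41796 <1
  x=-1.030: |R|=0.03618 <1
  x=-2.770: |R|=1.33821 >1
  x=-2.654: |R|=1.25501 >1
Stable set (-2.3077, 0).

(-2.3077,0); λ=-10 ⇒ h* = (30/13)/10 = 0.2308.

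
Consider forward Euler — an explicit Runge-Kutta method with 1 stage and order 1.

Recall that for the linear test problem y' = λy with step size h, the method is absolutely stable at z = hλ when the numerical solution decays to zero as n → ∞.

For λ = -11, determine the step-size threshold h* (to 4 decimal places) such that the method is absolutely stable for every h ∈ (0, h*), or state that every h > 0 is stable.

Test eqn y'=λy, z=hλ:
  order 1, 1-stage ⇒ R(z)=1+z
  (e.g. R(-0.59)=0.41000, |R|=0.41000)

Need |R(x)|<1, x<0.
x=-0.59: |R|=0.4100
|R(-2.02)|=1.0200 |R(-1.98)|=0.9800 |R(-0.59)|=0.4100
Bisect:
  x_lo=-2.3685 |R|=1.3685  x_hi=-0.1268 |R|=0.8732
  mid=-1.24765 |R|=0.24765 →hi
  mid=-1.80809 |R|=0.80809 →hi
  mid=-2.08830 |R|=1.08830 →lo
  mid=-1.94819 |R|=0.94819 →hi
  mid=-2.01825 |R|=1.01825 →lo
  mid=-1.98322 |R|=0.98322 →hi
  mid=-2.00074 |R|=1.00074 →lo
  mid=-1.99198 |R|=0.99198 →hi
  mid=-1.99636 |R|=0.99636 →hi
  mid=-1.99855 |R|=0.99855 →hi
  ...
  [-2.00005,-1.99991] ⇒ x*=-2.0000
Interval (-2.0000, 0).

(-2.0000,0); λ=-11 ⇒ h* = 0.1818.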